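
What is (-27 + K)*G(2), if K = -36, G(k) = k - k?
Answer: 0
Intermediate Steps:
G(k) = 0
(-27 + K)*G(2) = (-27 - 36)*0 = -63*0 = 0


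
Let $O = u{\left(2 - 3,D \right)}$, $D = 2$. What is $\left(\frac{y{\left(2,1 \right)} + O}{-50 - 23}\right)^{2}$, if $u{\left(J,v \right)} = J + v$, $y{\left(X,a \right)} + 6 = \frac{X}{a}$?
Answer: $\frac{9}{5329} \approx 0.0016889$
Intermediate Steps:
$y{\left(X,a \right)} = -6 + \frac{X}{a}$
$O = 1$ ($O = \left(2 - 3\right) + 2 = -1 + 2 = 1$)
$\left(\frac{y{\left(2,1 \right)} + O}{-50 - 23}\right)^{2} = \left(\frac{\left(-6 + \frac{2}{1}\right) + 1}{-50 - 23}\right)^{2} = \left(\frac{\left(-6 + 2 \cdot 1\right) + 1}{-73}\right)^{2} = \left(\left(\left(-6 + 2\right) + 1\right) \left(- \frac{1}{73}\right)\right)^{2} = \left(\left(-4 + 1\right) \left(- \frac{1}{73}\right)\right)^{2} = \left(\left(-3\right) \left(- \frac{1}{73}\right)\right)^{2} = \left(\frac{3}{73}\right)^{2} = \frac{9}{5329}$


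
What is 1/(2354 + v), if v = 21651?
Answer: 1/24005 ≈ 4.1658e-5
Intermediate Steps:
1/(2354 + v) = 1/(2354 + 21651) = 1/24005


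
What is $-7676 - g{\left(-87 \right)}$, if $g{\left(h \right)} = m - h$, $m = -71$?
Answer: $-7692$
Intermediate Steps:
$g{\left(h \right)} = -71 - h$
$-7676 - g{\left(-87 \right)} = -7676 - \left(-71 - -87\right) = -7676 - \left(-71 + 87\right) = -7676 - 16 = -7692$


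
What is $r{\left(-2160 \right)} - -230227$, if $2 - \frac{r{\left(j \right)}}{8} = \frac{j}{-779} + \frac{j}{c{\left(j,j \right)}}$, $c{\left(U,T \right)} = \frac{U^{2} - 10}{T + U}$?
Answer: $\frac{83667816905663}{363449461} \approx 2.302 \cdot 10^{5}$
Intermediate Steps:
$c{\left(U,T \right)} = \frac{-10 + U^{2}}{T + U}$
$r{\left(j \right)} = 16 + \frac{8 j}{779} - \frac{16 j^{2}}{-10 + j^{2}}$ ($r{\left(j \right)} = 16 - 8 \left(\frac{j}{-779} + \frac{j}{\frac{1}{j + j} \left(-10 + j^{2}\right)}\right) = 16 - 8 \left(j \left(- \frac{1}{779}\right) + \frac{j}{\frac{1}{2 j} \left(-10 + j^{2}\right)}\right) = 16 - 8 \left(- \frac{j}{779} + \frac{j}{\frac{1}{2 j} \left(-10 + j^{2}\right)}\right) = 16 - 8 \left(- \frac{j}{779} + \frac{j}{\frac{1}{2} \frac{1}{j} \left(-10 + j^{2}\right)}\right) = 16 - 8 \left(- \frac{j}{779} + j \frac{2 j}{-10 + j^{2}}\right) = 16 - 8 \left(- \frac{j}{779} + \frac{2 j^{2}}{-10 + j^{2}}\right) = 16 - \left(- \frac{8 j}{779} + \frac{16 j^{2}}{-10 + j^{2}}\right) = 16 + \frac{8 j}{779} - \frac{16 j^{2}}{-10 + j^{2}}$)
$r{\left(-2160 \right)} - -230227 = \frac{8 \left(-15580 + \left(-2160\right)^{3} - -21600\right)}{779 \left(-10 + \left(-2160\right)^{2}\right)} - -230227 = \frac{8 \left(-15580 - 10077696000 + 21600\right)}{779 \left(-10 + 4665600\right)} + 230227 = \frac{8}{779} \cdot \frac{1}{4665590} \left(-10077689980\right) + 230227 = - \frac{8062151984}{363449461} + 230227 = \frac{83667816905663}{363449461}$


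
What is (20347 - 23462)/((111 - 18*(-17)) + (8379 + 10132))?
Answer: -445/2704 ≈ -0.16457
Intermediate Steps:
(20347 - 23462)/((111 - 18*(-17)) + (8379 + 10132)) = -3115/((111 + 306) + 18511) = -3115/(417 + 18511) = -3115/18928 = -3115*1/18928 = -445/2704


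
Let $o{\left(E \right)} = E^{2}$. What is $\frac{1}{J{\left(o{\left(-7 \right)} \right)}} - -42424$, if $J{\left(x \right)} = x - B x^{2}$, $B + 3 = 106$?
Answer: $\frac{10489503695}{247254} \approx 42424.0$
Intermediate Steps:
$B = 103$ ($B = -3 + 106 = 103$)
$J{\left(x \right)} = x - 103 x^{2}$
$\frac{1}{J{\left(o{\left(-7 \right)} \right)}} - -42424 = \frac{1}{\left(-7\right)^{2} \left(1 - 103 \left(-7\right)^{2}\right)} - -42424 = \frac{1}{49 \left(1 - 5047\right)} + 42424 = \frac{1}{49 \left(-5046\right)} + 42424 = \frac{1}{-247254} + 42424 = - \frac{1}{247254} + 42424 = \frac{10489503695}{247254}$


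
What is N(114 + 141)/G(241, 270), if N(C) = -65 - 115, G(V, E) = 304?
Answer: -45/76 ≈ -0.59210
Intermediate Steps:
N(C) = -180
N(114 + 141)/G(241, 270) = -180/304 = -180*1/304 = -45/76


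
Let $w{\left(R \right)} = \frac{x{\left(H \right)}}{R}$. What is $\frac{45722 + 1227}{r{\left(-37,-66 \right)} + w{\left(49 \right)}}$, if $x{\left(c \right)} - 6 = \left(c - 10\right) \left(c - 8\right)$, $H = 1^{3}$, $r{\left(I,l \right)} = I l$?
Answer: $\frac{2300501}{119727} \approx 19.215$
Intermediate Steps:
$H = 1$
$x{\left(c \right)} = 6 + \left(-10 + c\right) \left(-8 + c\right)$ ($x{\left(c \right)} = 6 + \left(c - 10\right) \left(c - 8\right) = 6 + \left(-10 + c\right) \left(-8 + c\right)$)
$w{\left(R \right)} = \frac{69}{R}$ ($w{\left(R \right)} = \frac{86 + 1^{2} - 18}{R} = \frac{86 + 1 - 18}{R} = \frac{69}{R}$)
$\frac{45722 + 1227}{r{\left(-37,-66 \right)} + w{\left(49 \right)}} = \frac{45722 + 1227}{\left(-37\right) \left(-66\right) + \frac{69}{49}} = \frac{46949}{2442 + 69 \cdot \frac{1}{49}} = \frac{46949}{2442 + \frac{69}{49}} = \frac{46949}{\frac{119727}{49}} = 46949 \cdot \frac{49}{119727} = \frac{2300501}{119727}$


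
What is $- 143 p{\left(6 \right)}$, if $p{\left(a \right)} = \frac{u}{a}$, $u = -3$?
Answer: $\frac{143}{2} \approx 71.5$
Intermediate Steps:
$p{\left(a \right)} = - \frac{3}{a}$
$- 143 p{\left(6 \right)} = - 143 \left(- \frac{3}{6}\right) = - 143 \left(\left(-3\right) \frac{1}{6}\right) = \left(-143\right) \left(- \frac{1}{2}\right) = \frac{143}{2}$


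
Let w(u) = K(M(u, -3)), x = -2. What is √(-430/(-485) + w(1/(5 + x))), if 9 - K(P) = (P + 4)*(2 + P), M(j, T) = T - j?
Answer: √912479/291 ≈ 3.2826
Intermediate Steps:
K(P) = 9 - (2 + P)*(4 + P) (K(P) = 9 - (P + 4)*(2 + P) = 9 - (4 + P)*(2 + P) = 9 - (2 + P)*(4 + P))
w(u) = 19 - (-3 - u)² + 6*u (w(u) = 1 - (-3 - u)² - 6*(-3 - u) = 1 - (-3 - u)² + (18 + 6*u) = 19 - (-3 - u)² + 6*u)
√(-430/(-485) + w(1/(5 + x))) = √(-430/(-485) + (10 - (1/(5 - 2))²)) = √(-430*(-1/485) + (10 - (1/3)²)) = √(86/97 + (10 - (⅓)²)) = √(86/97 + (10 - 1*⅑)) = √(86/97 + (10 - ⅑)) = √(86/97 + 89/9) = √(9407/873) = √912479/291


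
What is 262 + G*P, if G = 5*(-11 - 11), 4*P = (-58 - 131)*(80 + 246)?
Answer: 1694647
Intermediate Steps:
P = -30807/2 (P = ((-58 - 131)*(80 + 246))/4 = (-189*326)/4 = (¼)*(-61614) = -30807/2 ≈ -15404.)
G = -110 (G = 5*(-22) = -110)
262 + G*P = 262 - 110*(-30807/2) = 262 + 1694385 = 1694647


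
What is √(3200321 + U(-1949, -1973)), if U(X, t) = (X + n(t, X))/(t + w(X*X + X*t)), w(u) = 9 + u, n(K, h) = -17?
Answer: 2*√11681247251883334962/3821007 ≈ 1788.9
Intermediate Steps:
U(X, t) = (-17 + X)/(9 + t + X² + X*t) (U(X, t) = (X - 17)/(t + (9 + (X*X + X*t))) = (-17 + X)/(t + (9 + (X² + X*t))) = (-17 + X)/(t + (9 + X² + X*t)) = (-17 + X)/(9 + t + X² + X*t))
√(3200321 + U(-1949, -1973)) = √(3200321 + (-17 - 1949)/(9 - 1973 - 1949*(-1949 - 1973))) = √(3200321 - 1966/(9 - 1973 - 1949*(-3922))) = √(3200321 - 1966/(9 - 1973 + 7643978)) = √(3200321 - 1966/7642014) = √(3200321 + (1/7642014)*(-1966)) = √(3200321 - 983/3821007) = √(12228448942264/3821007) = 2*√11681247251883334962/3821007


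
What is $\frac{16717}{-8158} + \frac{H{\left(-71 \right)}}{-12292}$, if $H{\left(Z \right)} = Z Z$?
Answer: $- \frac{123304921}{50139068} \approx -2.4593$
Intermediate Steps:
$H{\left(Z \right)} = Z^{2}$
$\frac{16717}{-8158} + \frac{H{\left(-71 \right)}}{-12292} = \frac{16717}{-8158} + \frac{\left(-71\right)^{2}}{-12292} = 16717 \left(- \frac{1}{8158}\right) + 5041 \left(- \frac{1}{12292}\right) = - \frac{16717}{8158} - \frac{5041}{12292} = - \frac{123304921}{50139068}$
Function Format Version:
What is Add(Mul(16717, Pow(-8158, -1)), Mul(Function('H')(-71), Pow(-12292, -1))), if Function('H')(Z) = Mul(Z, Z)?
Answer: Rational(-123304921, 50139068) ≈ -2.4593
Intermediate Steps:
Function('H')(Z) = Pow(Z, 2)
Add(Mul(16717, Pow(-8158, -1)), Mul(Function('H')(-71), Pow(-12292, -1))) = Add(Mul(16717, Pow(-8158, -1)), Mul(Pow(-71, 2), Pow(-12292, -1))) = Add(Mul(16717, Rational(-1, 8158)), Mul(5041, Rational(-1, 12292))) = Add(Rational(-16717, 8158), Rational(-5041, 12292)) = Rational(-123304921, 50139068)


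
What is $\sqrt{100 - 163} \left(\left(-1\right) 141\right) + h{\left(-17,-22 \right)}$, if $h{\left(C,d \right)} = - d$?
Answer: $22 - 423 i \sqrt{7} \approx 22.0 - 1119.2 i$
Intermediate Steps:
$\sqrt{100 - 163} \left(\left(-1\right) 141\right) + h{\left(-17,-22 \right)} = \sqrt{100 - 163} \left(\left(-1\right) 141\right) - -22 = \sqrt{-63} \left(-141\right) + 22 = 3 i \sqrt{7} \left(-141\right) + 22 = - 423 i \sqrt{7} + 22 = 22 - 423 i \sqrt{7}$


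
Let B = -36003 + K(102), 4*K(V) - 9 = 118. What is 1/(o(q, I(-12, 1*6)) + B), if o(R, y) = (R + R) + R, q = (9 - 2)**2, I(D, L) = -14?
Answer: -4/143297 ≈ -2.7914e-5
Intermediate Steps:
q = 49 (q = 7**2 = 49)
o(R, y) = 3*R (o(R, y) = 2*R + R = 3*R)
K(V) = 127/4 (K(V) = 9/4 + (1/4)*118 = 9/4 + 59/2 = 127/4)
B = -143885/4 (B = -36003 + 127/4 = -143885/4 ≈ -35971.)
1/(o(q, I(-12, 1*6)) + B) = 1/(3*49 - 143885/4) = 1/(147 - 143885/4) = 1/(-143297/4) = -4/143297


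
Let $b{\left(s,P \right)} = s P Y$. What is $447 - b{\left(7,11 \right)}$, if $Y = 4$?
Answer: $139$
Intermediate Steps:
$b{\left(s,P \right)} = 4 P s$ ($b{\left(s,P \right)} = s P 4 = P s 4 = 4 P s$)
$447 - b{\left(7,11 \right)} = 447 - 4 \cdot 11 \cdot 7 = 447 - 308 = 139$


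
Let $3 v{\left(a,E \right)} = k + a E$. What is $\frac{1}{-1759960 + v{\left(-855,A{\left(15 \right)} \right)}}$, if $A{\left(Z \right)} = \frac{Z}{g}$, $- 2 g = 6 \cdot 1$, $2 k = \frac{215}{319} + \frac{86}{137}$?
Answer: $- \frac{87406}{153706491247} \approx -5.6866 \cdot 10^{-7}$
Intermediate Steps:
$k = \frac{56889}{87406}$ ($k = \frac{\frac{215}{319} + \frac{86}{137}}{2} = \frac{1}{2} \cdot \frac{56889}{43703} = \frac{56889}{87406} \approx 0.65086$)
$g = -3$ ($g = - \frac{6 \cdot 1}{2} = \left(- \frac{1}{2}\right) 6 = -3$)
$A{\left(Z \right)} = - \frac{Z}{3}$ ($A{\left(Z \right)} = \frac{Z}{-3} = Z \left(- \frac{1}{3}\right) = - \frac{Z}{3}$)
$v{\left(a,E \right)} = \frac{18963}{87406} + \frac{E a}{3}$ ($v{\left(a,E \right)} = \frac{\frac{56889}{87406} + a E}{3} = \frac{\frac{56889}{87406} + E a}{3} = \frac{18963}{87406} + \frac{E a}{3}$)
$\frac{1}{-1759960 + v{\left(-855,A{\left(15 \right)} \right)}} = \frac{1}{-1759960 + \left(\frac{18963}{87406} + \frac{1}{3} \left(\left(- \frac{1}{3}\right) 15\right) \left(-855\right)\right)} = \frac{1}{-1759960 + \left(\frac{18963}{87406} + \frac{1}{3} \left(-5\right) \left(-855\right)\right)} = \frac{1}{-1759960 + \left(\frac{18963}{87406} + 1425\right)} = \frac{1}{-1759960 + \frac{124572513}{87406}} = \frac{1}{- \frac{153706491247}{87406}} = - \frac{87406}{153706491247}$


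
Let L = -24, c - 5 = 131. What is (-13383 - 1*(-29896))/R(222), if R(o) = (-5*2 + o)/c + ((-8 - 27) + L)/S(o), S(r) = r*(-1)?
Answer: 31160031/3443 ≈ 9050.3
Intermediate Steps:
c = 136 (c = 5 + 131 = 136)
S(r) = -r
R(o) = -5/68 + 59/o + o/136 (R(o) = (-5*2 + o)/136 + ((-8 - 27) - 24)/((-o)) = (-10 + o)*(1/136) + (-35 - 24)*(-1/o) = (-5/68 + o/136) - (-59)/o = (-5/68 + o/136) + 59/o = -5/68 + 59/o + o/136)
(-13383 - 1*(-29896))/R(222) = (-13383 - 1*(-29896))/(((1/136)*(8024 + 222*(-10 + 222))/222)) = (-13383 + 29896)/(((1/136)*(1/222)*(8024 + 222*212))) = 16513/(((1/136)*(1/222)*(8024 + 47064))) = 16513/(((1/136)*(1/222)*55088)) = 16513/(3443/1887) = 16513*(1887/3443) = 31160031/3443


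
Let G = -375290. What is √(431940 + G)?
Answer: 5*√2266 ≈ 238.01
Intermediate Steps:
√(431940 + G) = √(431940 - 375290) = √56650 = 5*√2266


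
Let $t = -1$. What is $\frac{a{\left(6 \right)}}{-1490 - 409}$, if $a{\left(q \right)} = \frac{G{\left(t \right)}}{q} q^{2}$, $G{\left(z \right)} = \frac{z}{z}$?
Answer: $- \frac{2}{633} \approx -0.0031596$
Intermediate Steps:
$G{\left(z \right)} = 1$
$a{\left(q \right)} = q$ ($a{\left(q \right)} = 1 \frac{1}{q} q^{2} = \frac{q^{2}}{q} = q$)
$\frac{a{\left(6 \right)}}{-1490 - 409} = \frac{6}{-1490 - 409} = \frac{6}{-1899} = 6 \left(- \frac{1}{1899}\right) = - \frac{2}{633}$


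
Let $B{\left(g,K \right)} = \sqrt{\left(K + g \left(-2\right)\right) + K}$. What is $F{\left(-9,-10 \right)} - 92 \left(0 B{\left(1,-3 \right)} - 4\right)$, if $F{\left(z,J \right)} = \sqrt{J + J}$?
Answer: $368 + 2 i \sqrt{5} \approx 368.0 + 4.4721 i$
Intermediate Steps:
$F{\left(z,J \right)} = \sqrt{2} \sqrt{J}$ ($F{\left(z,J \right)} = \sqrt{2 J} = \sqrt{2} \sqrt{J}$)
$B{\left(g,K \right)} = \sqrt{- 2 g + 2 K}$ ($B{\left(g,K \right)} = \sqrt{\left(K - 2 g\right) + K} = \sqrt{- 2 g + 2 K}$)
$F{\left(-9,-10 \right)} - 92 \left(0 B{\left(1,-3 \right)} - 4\right) = \sqrt{2} \sqrt{-10} - 92 \left(0 \sqrt{\left(-2\right) 1 + 2 \left(-3\right)} - 4\right) = \sqrt{2} i \sqrt{10} - 92 \left(0 \sqrt{-2 - 6} - 4\right) = 2 i \sqrt{5} - 92 \left(0 \sqrt{-8} - 4\right) = 2 i \sqrt{5} - 92 \left(0 \cdot 2 i \sqrt{2} - 4\right) = 2 i \sqrt{5} - 92 \left(0 - 4\right) = 2 i \sqrt{5} - -368 = 2 i \sqrt{5} + 368 = 368 + 2 i \sqrt{5}$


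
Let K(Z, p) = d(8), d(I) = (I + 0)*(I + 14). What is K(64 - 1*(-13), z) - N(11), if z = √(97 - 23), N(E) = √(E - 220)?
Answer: 176 - I*√209 ≈ 176.0 - 14.457*I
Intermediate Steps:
N(E) = √(-220 + E)
d(I) = I*(14 + I)
z = √74 ≈ 8.6023
K(Z, p) = 176 (K(Z, p) = 8*(14 + 8) = 8*22 = 176)
K(64 - 1*(-13), z) - N(11) = 176 - √(-220 + 11) = 176 - √(-209) = 176 - I*√209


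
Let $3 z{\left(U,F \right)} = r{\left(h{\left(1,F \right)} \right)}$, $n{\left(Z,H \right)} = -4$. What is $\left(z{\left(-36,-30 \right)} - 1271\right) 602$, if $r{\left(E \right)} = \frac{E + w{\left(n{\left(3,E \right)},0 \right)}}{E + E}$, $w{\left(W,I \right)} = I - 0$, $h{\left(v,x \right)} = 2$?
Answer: $- \frac{2295125}{3} \approx -7.6504 \cdot 10^{5}$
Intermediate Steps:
$w{\left(W,I \right)} = I$ ($w{\left(W,I \right)} = I + 0 = I$)
$r{\left(E \right)} = \frac{1}{2}$ ($r{\left(E \right)} = \frac{E + 0}{E + E} = \frac{E}{2 E} = E \frac{1}{2 E} = \frac{1}{2}$)
$z{\left(U,F \right)} = \frac{1}{6}$ ($z{\left(U,F \right)} = \frac{1}{3} \cdot \frac{1}{2} = \frac{1}{6}$)
$\left(z{\left(-36,-30 \right)} - 1271\right) 602 = \left(\frac{1}{6} - 1271\right) 602 = \left(- \frac{7625}{6}\right) 602 = - \frac{2295125}{3}$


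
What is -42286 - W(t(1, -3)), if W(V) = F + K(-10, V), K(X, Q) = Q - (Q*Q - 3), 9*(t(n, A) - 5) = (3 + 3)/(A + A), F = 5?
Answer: -3424274/81 ≈ -42275.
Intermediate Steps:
t(n, A) = 5 + 1/(3*A) (t(n, A) = 5 + ((3 + 3)/(A + A))/9 = 5 + (6/((2*A)))/9 = 5 + (6*(1/(2*A)))/9 = 5 + (3/A)/9 = 5 + 1/(3*A))
K(X, Q) = 3 + Q - Q**2 (K(X, Q) = Q - (Q**2 - 3) = Q - (-3 + Q**2) = Q + (3 - Q**2) = 3 + Q - Q**2)
W(V) = 8 + V - V**2 (W(V) = 5 + (3 + V - V**2) = 8 + V - V**2)
-42286 - W(t(1, -3)) = -42286 - (8 + (5 + (1/3)/(-3)) - (5 + (1/3)/(-3))**2) = -42286 - (8 + (5 + (1/3)*(-1/3)) - (5 + (1/3)*(-1/3))**2) = -42286 - (8 + (5 - 1/9) - (5 - 1/9)**2) = -42286 - (8 + 44/9 - (44/9)**2) = -42286 - (8 + 44/9 - 1*1936/81) = -42286 - (8 + 44/9 - 1936/81) = -42286 - 1*(-892/81) = -42286 + 892/81 = -3424274/81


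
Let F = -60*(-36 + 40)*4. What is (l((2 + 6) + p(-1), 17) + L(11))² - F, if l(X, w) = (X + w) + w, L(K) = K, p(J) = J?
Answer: 3664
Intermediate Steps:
l(X, w) = X + 2*w
F = -960 (F = -60*4*4 = -240*4 = -960)
(l((2 + 6) + p(-1), 17) + L(11))² - F = ((((2 + 6) - 1) + 2*17) + 11)² - 1*(-960) = (((8 - 1) + 34) + 11)² + 960 = ((7 + 34) + 11)² + 960 = (41 + 11)² + 960 = 52² + 960 = 2704 + 960 = 3664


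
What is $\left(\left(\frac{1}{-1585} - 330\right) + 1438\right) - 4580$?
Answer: $- \frac{5503121}{1585} \approx -3472.0$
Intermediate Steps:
$\left(\left(\frac{1}{-1585} - 330\right) + 1438\right) - 4580 = \left(\left(- \frac{1}{1585} - 330\right) + 1438\right) - 4580 = \left(- \frac{523051}{1585} + 1438\right) - 4580 = \frac{1756179}{1585} - 4580 = - \frac{5503121}{1585}$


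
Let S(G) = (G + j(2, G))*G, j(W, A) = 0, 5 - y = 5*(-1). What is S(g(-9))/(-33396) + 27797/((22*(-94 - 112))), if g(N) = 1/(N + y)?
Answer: -10549013/1719894 ≈ -6.1335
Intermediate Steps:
y = 10 (y = 5 - 5*(-1) = 5 - 1*(-5) = 5 + 5 = 10)
g(N) = 1/(10 + N) (g(N) = 1/(N + 10) = 1/(10 + N))
S(G) = G² (S(G) = (G + 0)*G = G*G = G²)
S(g(-9))/(-33396) + 27797/((22*(-94 - 112))) = (1/(10 - 9))²/(-33396) + 27797/((22*(-94 - 112))) = (1/1)²*(-1/33396) + 27797/((22*(-206))) = 1²*(-1/33396) + 27797/(-4532) = 1*(-1/33396) + 27797*(-1/4532) = -1/33396 - 2527/412 = -10549013/1719894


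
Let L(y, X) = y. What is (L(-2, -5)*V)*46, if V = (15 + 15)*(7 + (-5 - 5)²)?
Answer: -295320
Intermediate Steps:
V = 3210 (V = 30*(7 + (-10)²) = 30*(7 + 100) = 30*107 = 3210)
(L(-2, -5)*V)*46 = -2*3210*46 = -6420*46 = -295320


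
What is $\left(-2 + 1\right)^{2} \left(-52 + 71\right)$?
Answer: $19$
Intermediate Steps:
$\left(-2 + 1\right)^{2} \left(-52 + 71\right) = \left(-1\right)^{2} \cdot 19 = 1 \cdot 19 = 19$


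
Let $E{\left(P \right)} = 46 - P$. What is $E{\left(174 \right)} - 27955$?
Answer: $-28083$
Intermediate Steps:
$E{\left(174 \right)} - 27955 = \left(46 - 174\right) - 27955 = -128 - 27955 = -28083$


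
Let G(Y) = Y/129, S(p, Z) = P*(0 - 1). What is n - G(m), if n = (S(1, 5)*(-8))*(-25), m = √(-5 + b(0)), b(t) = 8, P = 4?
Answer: -800 - √3/129 ≈ -800.01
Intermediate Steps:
S(p, Z) = -4 (S(p, Z) = 4*(0 - 1) = 4*(-1) = -4)
m = √3 (m = √(-5 + 8) = √3 ≈ 1.7320)
G(Y) = Y/129 (G(Y) = Y*(1/129) = Y/129)
n = -800 (n = -4*(-8)*(-25) = 32*(-25) = -800)
n - G(m) = -800 - √3/129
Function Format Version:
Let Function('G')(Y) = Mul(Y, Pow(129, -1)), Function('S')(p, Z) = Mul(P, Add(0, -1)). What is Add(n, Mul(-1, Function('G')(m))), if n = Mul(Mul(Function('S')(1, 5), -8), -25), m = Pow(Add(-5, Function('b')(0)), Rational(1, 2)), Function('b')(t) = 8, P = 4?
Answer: Add(-800, Mul(Rational(-1, 129), Pow(3, Rational(1, 2)))) ≈ -800.01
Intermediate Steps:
Function('S')(p, Z) = -4 (Function('S')(p, Z) = Mul(4, Add(0, -1)) = Mul(4, -1) = -4)
m = Pow(3, Rational(1, 2)) (m = Pow(Add(-5, 8), Rational(1, 2)) = Pow(3, Rational(1, 2)) ≈ 1.7320)
Function('G')(Y) = Mul(Rational(1, 129), Y) (Function('G')(Y) = Mul(Y, Rational(1, 129)) = Mul(Rational(1, 129), Y))
n = -800 (n = Mul(Mul(-4, -8), -25) = Mul(32, -25) = -800)
Add(n, Mul(-1, Function('G')(m))) = Add(-800, Mul(-1, Mul(Rational(1, 129), Pow(3, Rational(1, 2))))) = Add(-800, Mul(Rational(-1, 129), Pow(3, Rational(1, 2))))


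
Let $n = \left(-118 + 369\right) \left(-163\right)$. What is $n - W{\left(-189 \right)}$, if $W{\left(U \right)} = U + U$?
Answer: $-40535$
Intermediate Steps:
$W{\left(U \right)} = 2 U$
$n = -40913$ ($n = 251 \left(-163\right) = -40913$)
$n - W{\left(-189 \right)} = -40913 - 2 \left(-189\right) = -40913 - -378 = -40913 + 378 = -40535$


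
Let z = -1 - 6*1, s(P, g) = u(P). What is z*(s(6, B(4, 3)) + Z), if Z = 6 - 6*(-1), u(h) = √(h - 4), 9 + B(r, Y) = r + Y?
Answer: -84 - 7*√2 ≈ -93.900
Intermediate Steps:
B(r, Y) = -9 + Y + r (B(r, Y) = -9 + (r + Y) = -9 + (Y + r) = -9 + Y + r)
u(h) = √(-4 + h)
s(P, g) = √(-4 + P)
Z = 12 (Z = 6 + 6 = 12)
z = -7 (z = -1 - 6 = -7)
z*(s(6, B(4, 3)) + Z) = -7*(√(-4 + 6) + 12) = -7*(√2 + 12) = -7*(12 + √2) = -84 - 7*√2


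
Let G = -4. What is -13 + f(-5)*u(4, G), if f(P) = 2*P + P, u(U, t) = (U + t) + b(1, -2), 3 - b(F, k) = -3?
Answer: -103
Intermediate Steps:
b(F, k) = 6 (b(F, k) = 3 - 1*(-3) = 3 + 3 = 6)
u(U, t) = 6 + U + t (u(U, t) = (U + t) + 6 = 6 + U + t)
f(P) = 3*P
-13 + f(-5)*u(4, G) = -13 + (3*(-5))*(6 + 4 - 4) = -13 - 15*6 = -13 - 90 = -103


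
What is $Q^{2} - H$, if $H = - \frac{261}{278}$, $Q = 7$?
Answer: $\frac{13883}{278} \approx 49.939$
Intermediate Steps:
$H = - \frac{261}{278}$ ($H = \left(-261\right) \frac{1}{278} = - \frac{261}{278} \approx -0.93885$)
$Q^{2} - H = 7^{2} - - \frac{261}{278} = 49 + \frac{261}{278} = \frac{13883}{278}$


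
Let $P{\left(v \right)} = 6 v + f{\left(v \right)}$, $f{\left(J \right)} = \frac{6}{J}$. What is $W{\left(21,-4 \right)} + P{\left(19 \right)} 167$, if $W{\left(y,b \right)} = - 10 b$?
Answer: $\frac{363484}{19} \approx 19131.0$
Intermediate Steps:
$P{\left(v \right)} = 6 v + \frac{6}{v}$
$W{\left(21,-4 \right)} + P{\left(19 \right)} 167 = \left(-10\right) \left(-4\right) + \left(6 \cdot 19 + \frac{6}{19}\right) 167 = 40 + \left(114 + 6 \cdot \frac{1}{19}\right) 167 = 40 + \left(114 + \frac{6}{19}\right) 167 = 40 + \frac{2172}{19} \cdot 167 = 40 + \frac{362724}{19} = \frac{363484}{19}$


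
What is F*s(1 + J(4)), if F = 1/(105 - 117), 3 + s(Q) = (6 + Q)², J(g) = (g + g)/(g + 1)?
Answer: -887/150 ≈ -5.9133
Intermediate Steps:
J(g) = 2*g/(1 + g) (J(g) = (2*g)/(1 + g) = 2*g/(1 + g))
s(Q) = -3 + (6 + Q)²
F = -1/12 (F = 1/(-12) = -1/12 ≈ -0.083333)
F*s(1 + J(4)) = -(-3 + (6 + (1 + 2*4/(1 + 4)))²)/12 = -(-3 + (6 + (1 + 2*4/5))²)/12 = -(-3 + (6 + (1 + 2*4*(⅕)))²)/12 = -(-3 + (6 + (1 + 8/5))²)/12 = -(-3 + (6 + 13/5)²)/12 = -(-3 + (43/5)²)/12 = -(-3 + 1849/25)/12 = -1/12*1774/25 = -887/150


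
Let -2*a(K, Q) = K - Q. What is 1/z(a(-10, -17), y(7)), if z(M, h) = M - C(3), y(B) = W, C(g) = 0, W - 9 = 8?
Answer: -2/7 ≈ -0.28571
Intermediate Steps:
W = 17 (W = 9 + 8 = 17)
a(K, Q) = Q/2 - K/2 (a(K, Q) = -(K - Q)/2 = Q/2 - K/2)
y(B) = 17
z(M, h) = M (z(M, h) = M - 1*0 = M + 0 = M)
1/z(a(-10, -17), y(7)) = 1/((½)*(-17) - ½*(-10)) = 1/(-17/2 + 5) = 1/(-7/2) = -2/7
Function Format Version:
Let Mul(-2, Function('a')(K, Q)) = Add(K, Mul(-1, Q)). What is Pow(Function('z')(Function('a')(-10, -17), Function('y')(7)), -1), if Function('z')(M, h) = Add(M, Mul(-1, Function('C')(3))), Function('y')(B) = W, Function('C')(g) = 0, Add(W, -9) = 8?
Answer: Rational(-2, 7) ≈ -0.28571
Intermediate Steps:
W = 17 (W = Add(9, 8) = 17)
Function('a')(K, Q) = Add(Mul(Rational(1, 2), Q), Mul(Rational(-1, 2), K)) (Function('a')(K, Q) = Mul(Rational(-1, 2), Add(K, Mul(-1, Q))) = Add(Mul(Rational(1, 2), Q), Mul(Rational(-1, 2), K)))
Function('y')(B) = 17
Function('z')(M, h) = M (Function('z')(M, h) = Add(M, Mul(-1, 0)) = Add(M, 0) = M)
Pow(Function('z')(Function('a')(-10, -17), Function('y')(7)), -1) = Pow(Add(Mul(Rational(1, 2), -17), Mul(Rational(-1, 2), -10)), -1) = Pow(Add(Rational(-17, 2), 5), -1) = Pow(Rational(-7, 2), -1) = Rational(-2, 7)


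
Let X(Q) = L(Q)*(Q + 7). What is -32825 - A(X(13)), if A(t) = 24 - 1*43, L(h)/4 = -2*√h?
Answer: -32806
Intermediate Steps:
L(h) = -8*√h (L(h) = 4*(-2*√h) = -8*√h)
X(Q) = -8*√Q*(7 + Q) (X(Q) = (-8*√Q)*(Q + 7) = (-8*√Q)*(7 + Q) = -8*√Q*(7 + Q))
A(t) = -19 (A(t) = 24 - 43 = -19)
-32825 - A(X(13)) = -32825 - 1*(-19) = -32825 + 19 = -32806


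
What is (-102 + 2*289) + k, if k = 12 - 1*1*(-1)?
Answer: 489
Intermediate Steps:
k = 13 (k = 12 - 1*(-1) = 12 + 1 = 13)
(-102 + 2*289) + k = (-102 + 2*289) + 13 = (-102 + 578) + 13 = 476 + 13 = 489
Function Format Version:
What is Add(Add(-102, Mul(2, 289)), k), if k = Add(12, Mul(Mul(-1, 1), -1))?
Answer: 489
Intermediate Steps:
k = 13 (k = Add(12, Mul(-1, -1)) = Add(12, 1) = 13)
Add(Add(-102, Mul(2, 289)), k) = Add(Add(-102, Mul(2, 289)), 13) = Add(Add(-102, 578), 13) = Add(476, 13) = 489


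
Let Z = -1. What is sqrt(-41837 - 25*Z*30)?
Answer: I*sqrt(41087) ≈ 202.7*I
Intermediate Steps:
sqrt(-41837 - 25*Z*30) = sqrt(-41837 - 25*(-1)*30) = sqrt(-41837 + 25*30) = sqrt(-41837 + 750) = sqrt(-41087) = I*sqrt(41087)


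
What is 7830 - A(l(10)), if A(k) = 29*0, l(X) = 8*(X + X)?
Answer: 7830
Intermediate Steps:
l(X) = 16*X (l(X) = 8*(2*X) = 16*X)
A(k) = 0
7830 - A(l(10)) = 7830 - 1*0 = 7830 + 0 = 7830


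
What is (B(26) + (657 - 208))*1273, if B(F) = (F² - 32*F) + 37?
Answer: 420090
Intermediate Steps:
B(F) = 37 + F² - 32*F
(B(26) + (657 - 208))*1273 = ((37 + 26² - 32*26) + (657 - 208))*1273 = ((37 + 676 - 832) + 449)*1273 = (-119 + 449)*1273 = 330*1273 = 420090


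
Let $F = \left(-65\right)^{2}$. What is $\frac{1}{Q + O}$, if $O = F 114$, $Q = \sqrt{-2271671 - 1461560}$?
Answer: $\frac{481650}{231990455731} - \frac{i \sqrt{3733231}}{231990455731} \approx 2.0762 \cdot 10^{-6} - 8.3286 \cdot 10^{-9} i$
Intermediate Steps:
$F = 4225$
$Q = i \sqrt{3733231}$ ($Q = \sqrt{-3733231} = i \sqrt{3733231} \approx 1932.2 i$)
$O = 481650$ ($O = 4225 \cdot 114 = 481650$)
$\frac{1}{Q + O} = \frac{1}{i \sqrt{3733231} + 481650} = \frac{1}{481650 + i \sqrt{3733231}}$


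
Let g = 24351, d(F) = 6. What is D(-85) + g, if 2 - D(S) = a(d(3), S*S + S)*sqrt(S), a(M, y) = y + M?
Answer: 24353 - 7146*I*sqrt(85) ≈ 24353.0 - 65883.0*I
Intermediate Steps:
a(M, y) = M + y
D(S) = 2 - sqrt(S)*(6 + S + S**2) (D(S) = 2 - (6 + (S*S + S))*sqrt(S) = 2 - (6 + (S**2 + S))*sqrt(S) = 2 - (6 + (S + S**2))*sqrt(S) = 2 - (6 + S + S**2)*sqrt(S) = 2 - sqrt(S)*(6 + S + S**2))
D(-85) + g = (2 - sqrt(-85)*(6 - 85*(1 - 85))) + 24351 = (2 - I*sqrt(85)*(6 - 85*(-84))) + 24351 = (2 - I*sqrt(85)*(6 + 7140)) + 24351 = (2 - 1*I*sqrt(85)*7146) + 24351 = (2 - 7146*I*sqrt(85)) + 24351 = 24353 - 7146*I*sqrt(85)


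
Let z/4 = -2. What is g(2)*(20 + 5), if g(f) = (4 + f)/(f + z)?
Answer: -25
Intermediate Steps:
z = -8 (z = 4*(-2) = -8)
g(f) = (4 + f)/(-8 + f) (g(f) = (4 + f)/(f - 8) = (4 + f)/(-8 + f))
g(2)*(20 + 5) = ((4 + 2)/(-8 + 2))*(20 + 5) = (6/(-6))*25 = -⅙*6*25 = -1*25 = -25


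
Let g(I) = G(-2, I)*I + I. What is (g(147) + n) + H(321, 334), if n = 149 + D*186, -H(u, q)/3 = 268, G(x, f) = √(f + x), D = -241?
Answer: -45334 + 147*√145 ≈ -43564.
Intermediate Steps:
H(u, q) = -804 (H(u, q) = -3*268 = -804)
n = -44677 (n = 149 - 241*186 = 149 - 44826 = -44677)
g(I) = I + I*√(-2 + I) (g(I) = √(I - 2)*I + I = √(-2 + I)*I + I = I*√(-2 + I) + I = I + I*√(-2 + I))
(g(147) + n) + H(321, 334) = (147*(1 + √(-2 + 147)) - 44677) - 804 = (147*(1 + √145) - 44677) - 804 = ((147 + 147*√145) - 44677) - 804 = (-44530 + 147*√145) - 804 = -45334 + 147*√145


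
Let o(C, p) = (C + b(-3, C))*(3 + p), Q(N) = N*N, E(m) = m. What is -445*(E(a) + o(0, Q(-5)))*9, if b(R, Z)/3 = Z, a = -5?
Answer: 20025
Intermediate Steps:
Q(N) = N**2
b(R, Z) = 3*Z
o(C, p) = 4*C*(3 + p) (o(C, p) = (C + 3*C)*(3 + p) = (4*C)*(3 + p) = 4*C*(3 + p))
-445*(E(a) + o(0, Q(-5)))*9 = -445*(-5 + 4*0*(3 + (-5)**2))*9 = -445*(-5 + 4*0*(3 + 25))*9 = -445*(-5 + 4*0*28)*9 = -445*(-5 + 0)*9 = -(-2225)*9 = -445*(-45) = 20025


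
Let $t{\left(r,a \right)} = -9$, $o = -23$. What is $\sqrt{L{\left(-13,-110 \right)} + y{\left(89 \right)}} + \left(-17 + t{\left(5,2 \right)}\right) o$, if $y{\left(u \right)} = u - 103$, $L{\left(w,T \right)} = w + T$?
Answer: $598 + i \sqrt{137} \approx 598.0 + 11.705 i$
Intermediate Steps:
$L{\left(w,T \right)} = T + w$
$y{\left(u \right)} = -103 + u$
$\sqrt{L{\left(-13,-110 \right)} + y{\left(89 \right)}} + \left(-17 + t{\left(5,2 \right)}\right) o = \sqrt{\left(-110 - 13\right) + \left(-103 + 89\right)} + \left(-17 - 9\right) \left(-23\right) = \sqrt{-123 - 14} - -598 = \sqrt{-137} + 598 = i \sqrt{137} + 598 = 598 + i \sqrt{137}$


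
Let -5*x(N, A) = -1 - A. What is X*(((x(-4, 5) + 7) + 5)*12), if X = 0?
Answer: 0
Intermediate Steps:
x(N, A) = ⅕ + A/5 (x(N, A) = -(-1 - A)/5 = ⅕ + A/5)
X*(((x(-4, 5) + 7) + 5)*12) = 0*((((⅕ + (⅕)*5) + 7) + 5)*12) = 0*((((⅕ + 1) + 7) + 5)*12) = 0*(((6/5 + 7) + 5)*12) = 0*((41/5 + 5)*12) = 0*((66/5)*12) = 0*(792/5) = 0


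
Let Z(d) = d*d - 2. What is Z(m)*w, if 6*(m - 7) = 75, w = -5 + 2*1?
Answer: -4539/4 ≈ -1134.8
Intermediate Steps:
w = -3 (w = -5 + 2 = -3)
m = 39/2 (m = 7 + (⅙)*75 = 7 + 25/2 = 39/2 ≈ 19.500)
Z(d) = -2 + d² (Z(d) = d² - 2 = -2 + d²)
Z(m)*w = (-2 + (39/2)²)*(-3) = (-2 + 1521/4)*(-3) = (1513/4)*(-3) = -4539/4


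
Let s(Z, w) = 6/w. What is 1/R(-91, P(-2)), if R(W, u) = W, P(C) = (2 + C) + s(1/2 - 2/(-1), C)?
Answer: -1/91 ≈ -0.010989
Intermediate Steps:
P(C) = 2 + C + 6/C (P(C) = (2 + C) + 6/C = 2 + C + 6/C)
1/R(-91, P(-2)) = 1/(-91) = -1/91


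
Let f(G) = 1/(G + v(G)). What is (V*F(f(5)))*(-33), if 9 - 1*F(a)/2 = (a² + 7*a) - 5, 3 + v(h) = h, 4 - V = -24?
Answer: -167904/7 ≈ -23986.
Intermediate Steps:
V = 28 (V = 4 - 1*(-24) = 4 + 24 = 28)
v(h) = -3 + h
f(G) = 1/(-3 + 2*G) (f(G) = 1/(G + (-3 + G)) = 1/(-3 + 2*G))
F(a) = 28 - 14*a - 2*a² (F(a) = 18 - 2*((a² + 7*a) - 5) = 18 - 2*(-5 + a² + 7*a) = 18 + (10 - 14*a - 2*a²) = 28 - 14*a - 2*a²)
(V*F(f(5)))*(-33) = (28*(28 - 14/(-3 + 2*5) - 2/(-3 + 2*5)²))*(-33) = (28*(28 - 14/(-3 + 10) - 2/(-3 + 10)²))*(-33) = (28*(28 - 14/7 - 2*(1/7)²))*(-33) = (28*(28 - 14*⅐ - 2*(⅐)²))*(-33) = (28*(28 - 2 - 2*1/49))*(-33) = (28*(28 - 2 - 2/49))*(-33) = (28*(1272/49))*(-33) = (5088/7)*(-33) = -167904/7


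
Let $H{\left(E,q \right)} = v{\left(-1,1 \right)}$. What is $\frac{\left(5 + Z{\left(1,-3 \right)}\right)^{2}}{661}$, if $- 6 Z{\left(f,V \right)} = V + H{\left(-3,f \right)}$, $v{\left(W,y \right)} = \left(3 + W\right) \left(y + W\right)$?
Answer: $\frac{121}{2644} \approx 0.045764$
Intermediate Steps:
$v{\left(W,y \right)} = \left(3 + W\right) \left(W + y\right)$
$H{\left(E,q \right)} = 0$ ($H{\left(E,q \right)} = \left(-1\right)^{2} + 3 \left(-1\right) + 3 \cdot 1 - 1 = 1 - 3 + 3 - 1 = 0$)
$Z{\left(f,V \right)} = - \frac{V}{6}$ ($Z{\left(f,V \right)} = - \frac{V + 0}{6} = - \frac{V}{6}$)
$\frac{\left(5 + Z{\left(1,-3 \right)}\right)^{2}}{661} = \frac{\left(5 - - \frac{1}{2}\right)^{2}}{661} = \left(5 + \frac{1}{2}\right)^{2} \cdot \frac{1}{661} = \left(\frac{11}{2}\right)^{2} \cdot \frac{1}{661} = \frac{121}{4} \cdot \frac{1}{661} = \frac{121}{2644}$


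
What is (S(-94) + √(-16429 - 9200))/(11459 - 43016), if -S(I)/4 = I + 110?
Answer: 64/31557 - I*√25629/31557 ≈ 0.0020281 - 0.0050731*I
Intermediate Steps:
S(I) = -440 - 4*I (S(I) = -4*(I + 110) = -4*(110 + I) = -440 - 4*I)
(S(-94) + √(-16429 - 9200))/(11459 - 43016) = ((-440 - 4*(-94)) + √(-16429 - 9200))/(11459 - 43016) = ((-440 + 376) + √(-25629))/(-31557) = (-64 + I*√25629)*(-1/31557) = 64/31557 - I*√25629/31557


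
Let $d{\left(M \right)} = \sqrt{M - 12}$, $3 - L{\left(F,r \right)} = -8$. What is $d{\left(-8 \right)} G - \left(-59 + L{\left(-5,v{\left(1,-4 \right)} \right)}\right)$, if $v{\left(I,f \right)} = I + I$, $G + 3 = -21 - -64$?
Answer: $48 + 80 i \sqrt{5} \approx 48.0 + 178.89 i$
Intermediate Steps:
$G = 40$ ($G = -3 - -43 = -3 + \left(-21 + 64\right) = -3 + 43 = 40$)
$v{\left(I,f \right)} = 2 I$
$L{\left(F,r \right)} = 11$ ($L{\left(F,r \right)} = 3 - -8 = 3 + 8 = 11$)
$d{\left(M \right)} = \sqrt{-12 + M}$
$d{\left(-8 \right)} G - \left(-59 + L{\left(-5,v{\left(1,-4 \right)} \right)}\right) = \sqrt{-12 - 8} \cdot 40 + \left(59 - 11\right) = \sqrt{-20} \cdot 40 + \left(59 - 11\right) = 2 i \sqrt{5} \cdot 40 + 48 = 80 i \sqrt{5} + 48 = 48 + 80 i \sqrt{5}$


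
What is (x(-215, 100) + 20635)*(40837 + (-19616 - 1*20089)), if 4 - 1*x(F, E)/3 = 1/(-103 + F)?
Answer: 1238737978/53 ≈ 2.3372e+7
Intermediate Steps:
x(F, E) = 12 - 3/(-103 + F)
(x(-215, 100) + 20635)*(40837 + (-19616 - 1*20089)) = (3*(-413 + 4*(-215))/(-103 - 215) + 20635)*(40837 + (-19616 - 1*20089)) = (3*(-413 - 860)/(-318) + 20635)*(40837 + (-19616 - 20089)) = (3*(-1/318)*(-1273) + 20635)*(40837 - 39705) = (1273/106 + 20635)*1132 = (2188583/106)*1132 = 1238737978/53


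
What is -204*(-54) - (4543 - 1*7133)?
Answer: 13606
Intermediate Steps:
-204*(-54) - (4543 - 1*7133) = 11016 - (4543 - 7133) = 11016 - 1*(-2590) = 11016 + 2590 = 13606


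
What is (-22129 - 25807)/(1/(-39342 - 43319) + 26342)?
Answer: -3962437696/2177456061 ≈ -1.8198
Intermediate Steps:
(-22129 - 25807)/(1/(-39342 - 43319) + 26342) = -47936/(1/(-82661) + 26342) = -47936/(-1/82661 + 26342) = -47936/2177456061/82661 = -47936*82661/2177456061 = -3962437696/2177456061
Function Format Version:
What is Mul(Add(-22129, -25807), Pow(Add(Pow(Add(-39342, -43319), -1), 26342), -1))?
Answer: Rational(-3962437696, 2177456061) ≈ -1.8198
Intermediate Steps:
Mul(Add(-22129, -25807), Pow(Add(Pow(Add(-39342, -43319), -1), 26342), -1)) = Mul(-47936, Pow(Add(Pow(-82661, -1), 26342), -1)) = Mul(-47936, Pow(Add(Rational(-1, 82661), 26342), -1)) = Mul(-47936, Pow(Rational(2177456061, 82661), -1)) = Mul(-47936, Rational(82661, 2177456061)) = Rational(-3962437696, 2177456061)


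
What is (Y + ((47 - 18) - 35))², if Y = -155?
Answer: 25921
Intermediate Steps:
(Y + ((47 - 18) - 35))² = (-155 + ((47 - 18) - 35))² = (-155 + (29 - 35))² = (-155 - 6)² = (-161)² = 25921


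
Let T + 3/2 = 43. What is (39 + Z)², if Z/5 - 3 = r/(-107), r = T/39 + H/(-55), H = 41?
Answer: 24563492208649/8428341636 ≈ 2914.4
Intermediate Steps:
T = 83/2 (T = -3/2 + 43 = 83/2 ≈ 41.500)
r = 1367/4290 (r = (83/2)/39 + 41/(-55) = (83/2)*(1/39) + 41*(-1/55) = 83/78 - 41/55 = 1367/4290 ≈ 0.31865)
Z = 1375723/91806 (Z = 15 + 5*((1367/4290)/(-107)) = 15 + 5*((1367/4290)*(-1/107)) = 15 + 5*(-1367/459030) = 15 - 1367/91806 = 1375723/91806 ≈ 14.985)
(39 + Z)² = (39 + 1375723/91806)² = (4956157/91806)² = 24563492208649/8428341636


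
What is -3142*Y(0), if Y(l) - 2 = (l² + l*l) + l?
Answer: -6284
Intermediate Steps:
Y(l) = 2 + l + 2*l² (Y(l) = 2 + ((l² + l*l) + l) = 2 + ((l² + l²) + l) = 2 + (2*l² + l) = 2 + (l + 2*l²) = 2 + l + 2*l²)
-3142*Y(0) = -3142*(2 + 0 + 2*0²) = -3142*(2 + 0 + 2*0) = -3142*(2 + 0 + 0) = -3142*2 = -6284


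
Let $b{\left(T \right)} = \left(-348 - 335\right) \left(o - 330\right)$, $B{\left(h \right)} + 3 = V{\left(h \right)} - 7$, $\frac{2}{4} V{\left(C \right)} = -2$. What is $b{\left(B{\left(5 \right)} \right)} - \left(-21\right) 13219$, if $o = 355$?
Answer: $260524$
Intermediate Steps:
$V{\left(C \right)} = -4$ ($V{\left(C \right)} = 2 \left(-2\right) = -4$)
$B{\left(h \right)} = -14$ ($B{\left(h \right)} = -3 - 11 = -14$)
$b{\left(T \right)} = -17075$ ($b{\left(T \right)} = \left(-348 - 335\right) \left(355 - 330\right) = \left(-683\right) 25 = -17075$)
$b{\left(B{\left(5 \right)} \right)} - \left(-21\right) 13219 = -17075 - \left(-21\right) 13219 = -17075 - -277599 = -17075 + 277599 = 260524$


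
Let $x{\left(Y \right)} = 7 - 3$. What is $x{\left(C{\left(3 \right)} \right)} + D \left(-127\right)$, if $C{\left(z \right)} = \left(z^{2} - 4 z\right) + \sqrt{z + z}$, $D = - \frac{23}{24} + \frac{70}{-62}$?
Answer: $\frac{200207}{744} \approx 269.1$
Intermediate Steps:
$D = - \frac{1553}{744}$ ($D = \left(-23\right) \frac{1}{24} + 70 \left(- \frac{1}{62}\right) = - \frac{23}{24} - \frac{35}{31} = - \frac{1553}{744} \approx -2.0874$)
$C{\left(z \right)} = z^{2} - 4 z + \sqrt{2} \sqrt{z}$ ($C{\left(z \right)} = \left(z^{2} - 4 z\right) + \sqrt{2 z} = \left(z^{2} - 4 z\right) + \sqrt{2} \sqrt{z} = z^{2} - 4 z + \sqrt{2} \sqrt{z}$)
$x{\left(Y \right)} = 4$
$x{\left(C{\left(3 \right)} \right)} + D \left(-127\right) = 4 - - \frac{197231}{744} = 4 + \frac{197231}{744} = \frac{200207}{744}$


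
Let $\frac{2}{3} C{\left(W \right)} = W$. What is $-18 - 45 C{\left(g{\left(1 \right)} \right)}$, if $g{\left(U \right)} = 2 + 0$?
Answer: $-153$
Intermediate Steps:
$g{\left(U \right)} = 2$
$C{\left(W \right)} = \frac{3 W}{2}$
$-18 - 45 C{\left(g{\left(1 \right)} \right)} = -18 - 45 \cdot \frac{3}{2} \cdot 2 = -18 - 135 = -153$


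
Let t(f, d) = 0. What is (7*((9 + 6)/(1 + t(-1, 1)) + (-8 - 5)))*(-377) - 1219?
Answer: -6497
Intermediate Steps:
(7*((9 + 6)/(1 + t(-1, 1)) + (-8 - 5)))*(-377) - 1219 = (7*((9 + 6)/(1 + 0) + (-8 - 5)))*(-377) - 1219 = (7*(15/1 - 13))*(-377) - 1219 = (7*(15*1 - 13))*(-377) - 1219 = (7*(15 - 13))*(-377) - 1219 = (7*2)*(-377) - 1219 = 14*(-377) - 1219 = -5278 - 1219 = -6497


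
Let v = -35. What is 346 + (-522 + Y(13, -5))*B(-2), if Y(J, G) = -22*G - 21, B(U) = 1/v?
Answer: 12543/35 ≈ 358.37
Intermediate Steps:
B(U) = -1/35 (B(U) = 1/(-35) = -1/35)
Y(J, G) = -21 - 22*G
346 + (-522 + Y(13, -5))*B(-2) = 346 + (-522 + (-21 - 22*(-5)))*(-1/35) = 346 + (-522 + (-21 + 110))*(-1/35) = 346 + (-522 + 89)*(-1/35) = 346 - 433*(-1/35) = 346 + 433/35 = 12543/35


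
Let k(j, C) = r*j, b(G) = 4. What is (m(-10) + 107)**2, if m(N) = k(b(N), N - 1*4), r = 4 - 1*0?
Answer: 15129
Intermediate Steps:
r = 4 (r = 4 + 0 = 4)
k(j, C) = 4*j
m(N) = 16 (m(N) = 4*4 = 16)
(m(-10) + 107)**2 = (16 + 107)**2 = 123**2 = 15129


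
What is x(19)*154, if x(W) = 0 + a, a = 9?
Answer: 1386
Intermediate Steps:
x(W) = 9 (x(W) = 0 + 9 = 9)
x(19)*154 = 9*154 = 1386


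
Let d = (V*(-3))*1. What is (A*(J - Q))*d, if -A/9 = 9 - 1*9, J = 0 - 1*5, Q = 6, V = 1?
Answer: 0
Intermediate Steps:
J = -5 (J = 0 - 5 = -5)
d = -3 (d = (1*(-3))*1 = -3*1 = -3)
A = 0 (A = -9*(9 - 1*9) = -9*(9 - 9) = -9*0 = 0)
(A*(J - Q))*d = (0*(-5 - 1*6))*(-3) = (0*(-5 - 6))*(-3) = (0*(-11))*(-3) = 0*(-3) = 0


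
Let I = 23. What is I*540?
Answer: 12420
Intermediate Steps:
I*540 = 23*540 = 12420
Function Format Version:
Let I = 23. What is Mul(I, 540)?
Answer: 12420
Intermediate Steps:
Mul(I, 540) = Mul(23, 540) = 12420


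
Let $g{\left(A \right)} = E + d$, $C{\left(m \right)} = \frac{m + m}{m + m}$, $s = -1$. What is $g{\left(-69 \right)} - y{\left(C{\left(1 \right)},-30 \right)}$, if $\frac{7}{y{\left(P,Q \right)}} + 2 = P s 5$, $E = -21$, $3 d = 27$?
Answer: $-11$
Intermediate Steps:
$d = 9$ ($d = \frac{1}{3} \cdot 27 = 9$)
$C{\left(m \right)} = 1$ ($C{\left(m \right)} = \frac{2 m}{2 m} = 2 m \frac{1}{2 m} = 1$)
$y{\left(P,Q \right)} = \frac{7}{-2 - 5 P}$ ($y{\left(P,Q \right)} = \frac{7}{-2 + P \left(-1\right) 5} = \frac{7}{-2 + - P 5} = \frac{7}{-2 - 5 P}$)
$g{\left(A \right)} = -12$ ($g{\left(A \right)} = -21 + 9 = -12$)
$g{\left(-69 \right)} - y{\left(C{\left(1 \right)},-30 \right)} = -12 - \frac{7}{-2 - 5} = -12 - \frac{7}{-7} = -12 - 7 \left(- \frac{1}{7}\right) = -12 - -1 = -12 + 1 = -11$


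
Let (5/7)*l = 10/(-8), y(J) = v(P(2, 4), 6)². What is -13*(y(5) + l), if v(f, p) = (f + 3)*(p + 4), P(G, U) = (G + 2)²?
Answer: -1877109/4 ≈ -4.6928e+5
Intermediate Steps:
P(G, U) = (2 + G)²
v(f, p) = (3 + f)*(4 + p)
y(J) = 36100 (y(J) = (12 + 3*6 + 4*(2 + 2)² + (2 + 2)²*6)² = (12 + 18 + 4*4² + 4²*6)² = (12 + 18 + 4*16 + 16*6)² = (12 + 18 + 64 + 96)² = 190² = 36100)
l = -7/4 (l = 7*(10/(-8))/5 = 7*(10*(-⅛))/5 = (7/5)*(-5/4) = -7/4 ≈ -1.7500)
-13*(y(5) + l) = -13*(36100 - 7/4) = -13*144393/4 = -1877109/4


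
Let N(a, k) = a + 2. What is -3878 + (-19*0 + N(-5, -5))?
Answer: -3881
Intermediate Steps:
N(a, k) = 2 + a
-3878 + (-19*0 + N(-5, -5)) = -3878 + (-19*0 + (2 - 5)) = -3878 + (0 - 3) = -3878 - 3 = -3881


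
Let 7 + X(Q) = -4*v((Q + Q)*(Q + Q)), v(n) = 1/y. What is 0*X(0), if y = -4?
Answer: 0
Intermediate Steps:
v(n) = -¼ (v(n) = 1/(-4) = -¼)
X(Q) = -6 (X(Q) = -7 - 4*(-¼) = -7 + 1 = -6)
0*X(0) = 0*(-6) = 0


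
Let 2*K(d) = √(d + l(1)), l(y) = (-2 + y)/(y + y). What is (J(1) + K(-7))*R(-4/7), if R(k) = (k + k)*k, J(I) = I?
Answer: 32/49 + 8*I*√30/49 ≈ 0.65306 + 0.89424*I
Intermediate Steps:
l(y) = (-2 + y)/(2*y) (l(y) = (-2 + y)/((2*y)) = (-2 + y)*(1/(2*y)) = (-2 + y)/(2*y))
K(d) = √(-½ + d)/2 (K(d) = √(d + (½)*(-2 + 1)/1)/2 = √(d + (½)*1*(-1))/2 = √(d - ½)/2 = √(-½ + d)/2)
R(k) = 2*k² (R(k) = (2*k)*k = 2*k²)
(J(1) + K(-7))*R(-4/7) = (1 + √(-2 + 4*(-7))/4)*(2*(-4/7)²) = (1 + √(-2 - 28)/4)*(2*(-4*⅐)²) = (1 + √(-30)/4)*(2*(-4/7)²) = (1 + (I*√30)/4)*(2*(16/49)) = (1 + I*√30/4)*(32/49) = 32/49 + 8*I*√30/49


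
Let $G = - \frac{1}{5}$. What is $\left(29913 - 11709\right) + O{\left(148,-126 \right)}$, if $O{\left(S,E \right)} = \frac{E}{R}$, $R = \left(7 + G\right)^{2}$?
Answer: $\frac{10520337}{578} \approx 18201.0$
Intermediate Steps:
$G = - \frac{1}{5}$ ($G = \left(-1\right) \frac{1}{5} = - \frac{1}{5} \approx -0.2$)
$R = \frac{1156}{25}$ ($R = \left(7 - \frac{1}{5}\right)^{2} = \left(\frac{34}{5}\right)^{2} = \frac{1156}{25} \approx 46.24$)
$O{\left(S,E \right)} = \frac{25 E}{1156}$ ($O{\left(S,E \right)} = \frac{E}{\frac{1156}{25}} = E \frac{25}{1156} = \frac{25 E}{1156}$)
$\left(29913 - 11709\right) + O{\left(148,-126 \right)} = \left(29913 - 11709\right) + \frac{25}{1156} \left(-126\right) = 18204 - \frac{1575}{578} = \frac{10520337}{578}$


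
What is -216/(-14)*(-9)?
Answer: -972/7 ≈ -138.86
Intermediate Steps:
-216/(-14)*(-9) = -216*(-1)/14*(-9) = -24*(-9/14)*(-9) = (108/7)*(-9) = -972/7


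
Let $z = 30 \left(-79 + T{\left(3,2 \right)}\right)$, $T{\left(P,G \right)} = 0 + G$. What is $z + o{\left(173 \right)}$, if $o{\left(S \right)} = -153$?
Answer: $-2463$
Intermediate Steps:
$T{\left(P,G \right)} = G$
$z = -2310$ ($z = 30 \left(-79 + 2\right) = 30 \left(-77\right) = -2310$)
$z + o{\left(173 \right)} = -2310 - 153 = -2463$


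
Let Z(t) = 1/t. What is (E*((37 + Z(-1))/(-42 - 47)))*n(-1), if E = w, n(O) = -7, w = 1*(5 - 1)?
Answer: 1008/89 ≈ 11.326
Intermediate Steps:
w = 4 (w = 1*4 = 4)
E = 4
(E*((37 + Z(-1))/(-42 - 47)))*n(-1) = (4*((37 + 1/(-1))/(-42 - 47)))*(-7) = (4*((37 - 1)/(-89)))*(-7) = (4*(36*(-1/89)))*(-7) = (4*(-36/89))*(-7) = -144/89*(-7) = 1008/89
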